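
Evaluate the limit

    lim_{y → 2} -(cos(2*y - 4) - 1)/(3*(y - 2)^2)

Direct substitution gives 0/0.
Apply L'Hôpital: lim (-2*sin(2*y - 4))/(12 - 6*y), still 0/0.
After 2 applications of L'Hôpital's rule the quotient is (-4*cos(2*y - 4))/(-6); substituting y = 2 gives 2/3.

2/3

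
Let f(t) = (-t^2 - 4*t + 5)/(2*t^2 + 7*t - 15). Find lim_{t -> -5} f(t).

Since t = -5 makes numerator and denominator zero, (t + 5) divides both.
Cancelling it gives (1 - t)/(2*t - 3); now plug in t = -5 to get -6/13.

-6/13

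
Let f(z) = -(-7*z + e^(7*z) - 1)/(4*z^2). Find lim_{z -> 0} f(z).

Direct substitution gives 0/0.
Apply L'Hôpital: lim (7*e^(7*z) - 7)/(-8*z), still 0/0.
After 2 applications of L'Hôpital's rule the quotient is (49*e^(7*z))/(-8); substituting z = 0 gives -49/8.

-49/8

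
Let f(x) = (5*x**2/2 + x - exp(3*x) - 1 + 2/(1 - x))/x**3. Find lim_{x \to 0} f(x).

-5/2

Substitution gives 0/0 (the numerator vanishes to order 3).
Expand each term to order x^3: the coefficient of x^3 in 2·1/(1 - x) is 2 and in −e^(3x) is -9/2.
Lower-order terms cancel with the polynomial part, so the numerator is (-5/2)·x^3 + o(x^3), and the limit is (-5/2)/(1) = -5/2.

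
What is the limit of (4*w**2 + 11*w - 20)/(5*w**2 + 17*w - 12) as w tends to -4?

21/23

Since w = -4 makes numerator and denominator zero, (w + 4) divides both.
Cancelling it gives (4*w - 5)/(5*w - 3); now plug in w = -4 to get 21/23.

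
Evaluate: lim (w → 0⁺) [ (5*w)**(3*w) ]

1

Base → 0⁺ and exponent → 0⁺: a 0^0 form.
Take logs: 3w·ln(5w). This is 0·(−∞); rewriting as ln(5w)/(1/(3w)) and applying L'Hôpital gives 0.
Hence the limit is e^0 = 1.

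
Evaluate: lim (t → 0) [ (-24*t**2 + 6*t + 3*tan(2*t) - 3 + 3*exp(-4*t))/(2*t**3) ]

-12

Substitution gives 0/0; apply L'Hôpital's rule 3 times.
After differentiating numerator and denominator 3 times the quotient is (48*((3*tan(2*t)^2 + 1)*e^(4*t)/cos(2*t)^2 - 4)*e^(-4*t))/(12); at t = 0 this is -12.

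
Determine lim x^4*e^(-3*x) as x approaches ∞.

Write as x^4/e^{3x}, an ∞/∞ form.
Exponential growth dominates any polynomial, so repeated L'Hôpital (or the standard result) gives 0.

0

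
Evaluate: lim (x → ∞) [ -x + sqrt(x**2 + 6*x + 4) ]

This has the form ∞ − ∞. Multiply and divide by the conjugate √(x^2 + 6*x + 4) + x.
That gives (6x + 4) / (√(x^2 + 6*x + 4) + x).
Divide numerator and denominator by x: the limit is 6/(2·1) = 3.

3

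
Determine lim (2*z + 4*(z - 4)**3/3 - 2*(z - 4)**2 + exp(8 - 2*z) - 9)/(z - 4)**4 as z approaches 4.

Direct substitution gives 0/0.
Apply L'Hôpital: lim (-4*z + 4*(z - 4)^2 - 2*e^(8 - 2*z) + 18)/(4*(z - 4)^3), still 0/0.
Apply L'Hôpital: lim (8*z + 4*e^(8 - 2*z) - 36)/(12*(z - 4)^2), still 0/0.
Apply L'Hôpital: lim (8 - 8*e^(8 - 2*z))/(24*z - 96), still 0/0.
After 4 applications of L'Hôpital's rule the quotient is (16*e^(8 - 2*z))/(24); substituting z = 4 gives 2/3.

2/3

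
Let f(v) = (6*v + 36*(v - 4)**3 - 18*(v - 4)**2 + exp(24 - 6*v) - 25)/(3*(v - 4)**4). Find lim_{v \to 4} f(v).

Direct substitution gives 0/0.
Apply L'Hôpital: lim (-36*v + 108*(v - 4)^2 - 6*e^(24 - 6*v) + 150)/(12*(v - 4)^3), still 0/0.
Apply L'Hôpital: lim (216*v + 36*e^(24 - 6*v) - 900)/(36*(v - 4)^2), still 0/0.
Apply L'Hôpital: lim (216 - 216*e^(24 - 6*v))/(72*v - 288), still 0/0.
After 4 applications of L'Hôpital's rule the quotient is (1296*e^(24 - 6*v))/(72); substituting v = 4 gives 18.

18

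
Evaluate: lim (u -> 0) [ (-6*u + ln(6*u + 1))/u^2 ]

-18

Direct substitution gives 0/0.
Apply L'Hôpital: lim (-6 + 6/(6*u + 1))/(2*u), still 0/0.
After 2 applications of L'Hôpital's rule the quotient is (-36/(6*u + 1)^2)/(2); substituting u = 0 gives -18.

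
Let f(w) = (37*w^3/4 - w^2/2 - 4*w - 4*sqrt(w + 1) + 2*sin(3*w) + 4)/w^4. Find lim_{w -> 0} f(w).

Substitution gives 0/0 (the numerator vanishes to order 4).
Expand each term to order w^4: the coefficient of w^4 in -4·√(1 + w) is 5/32 and in 2·sin(3w) is 0.
Lower-order terms cancel with the polynomial part, so the numerator is (5/32)·w^4 + o(w^4), and the limit is (5/32)/(1) = 5/32.

5/32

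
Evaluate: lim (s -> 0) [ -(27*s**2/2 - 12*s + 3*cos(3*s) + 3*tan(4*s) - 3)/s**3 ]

-64

Substitution gives 0/0 (the numerator vanishes to order 3).
Expand each term to order s^3: the coefficient of s^3 in 3·tan(4s) is 64 and in 3·cos(3s) is 0.
Lower-order terms cancel with the polynomial part, so the numerator is (64)·s^3 + o(s^3), and the limit is (64)/(-1) = -64.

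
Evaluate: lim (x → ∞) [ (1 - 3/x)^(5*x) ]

e^(-15)

The base → 1 and the exponent → ∞: a 1^∞ form.
Take logarithms: (5x)·ln(1 - 3/x). Since ln(1+u) ~ u for small u, this behaves like (5x)·(-3/x) → -15.
So the limit is e^(-15).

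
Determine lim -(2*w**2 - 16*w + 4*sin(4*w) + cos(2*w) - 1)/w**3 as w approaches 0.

Substitution gives 0/0; apply L'Hôpital's rule 3 times.
After differentiating numerator and denominator 3 times the quotient is (8*sin(2*w) - 256*cos(4*w))/(-6); at w = 0 this is 128/3.

128/3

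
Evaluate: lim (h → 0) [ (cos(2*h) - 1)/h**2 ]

-2

Direct substitution gives 0/0.
Apply L'Hôpital: lim (-2*sin(2*h))/(2*h), still 0/0.
After 2 applications of L'Hôpital's rule the quotient is (-4*cos(2*h))/(2); substituting h = 0 gives -2.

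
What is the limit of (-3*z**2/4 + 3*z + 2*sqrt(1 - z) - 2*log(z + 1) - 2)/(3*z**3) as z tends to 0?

-19/72

Substitution gives 0/0; apply L'Hôpital's rule 3 times.
After differentiating numerator and denominator 3 times the quotient is (-4/(z + 1)^3 - 3/(4*(1 - z)^(5/2)))/(18); at z = 0 this is -19/72.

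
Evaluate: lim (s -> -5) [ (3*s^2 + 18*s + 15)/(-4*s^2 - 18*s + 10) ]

-6/11

Since s = -5 makes numerator and denominator zero, (s + 5) divides both.
Cancelling it gives (3*s + 3)/(2 - 4*s); now plug in s = -5 to get -6/11.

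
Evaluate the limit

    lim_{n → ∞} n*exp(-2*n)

0

Write as n^1/e^{2n}, an ∞/∞ form.
Exponential growth dominates any polynomial, so repeated L'Hôpital (or the standard result) gives 0.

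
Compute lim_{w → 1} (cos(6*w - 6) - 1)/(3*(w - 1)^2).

Direct substitution gives 0/0.
Apply L'Hôpital: lim (-6*sin(6*w - 6))/(6*w - 6), still 0/0.
After 2 applications of L'Hôpital's rule the quotient is (-36*cos(6*w - 6))/(6); substituting w = 1 gives -6.

-6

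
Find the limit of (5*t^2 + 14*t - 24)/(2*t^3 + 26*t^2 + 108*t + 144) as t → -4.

Since t = -4 makes numerator and denominator zero, (t + 4) divides both.
Cancelling it gives (5*t - 6)/(2*t^2 + 18*t + 36); now plug in t = -4 to get 13/2.

13/2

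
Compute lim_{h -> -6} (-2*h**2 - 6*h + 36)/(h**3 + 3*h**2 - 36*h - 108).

At h = -6 both the top and bottom vanish — a removable singularity. Factoring out (h + 6) from each leaves (6 - 2*h)/(h^2 - 3*h - 18), which at h = -6 equals 1/2.

1/2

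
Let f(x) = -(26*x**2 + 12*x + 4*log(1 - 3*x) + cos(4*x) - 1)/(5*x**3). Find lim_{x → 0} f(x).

Substitution gives 0/0 (the numerator vanishes to order 3).
Expand each term to order x^3: the coefficient of x^3 in 4·ln(1 - 3x) is -36 and in cos(4x) is 0.
Lower-order terms cancel with the polynomial part, so the numerator is (-36)·x^3 + o(x^3), and the limit is (-36)/(-5) = 36/5.

36/5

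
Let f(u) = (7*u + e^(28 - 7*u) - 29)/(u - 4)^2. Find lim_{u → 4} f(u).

49/2

Direct substitution gives 0/0.
Apply L'Hôpital: lim (7 - 7*e^(28 - 7*u))/(2*u - 8), still 0/0.
After 2 applications of L'Hôpital's rule the quotient is (49*e^(28 - 7*u))/(2); substituting u = 4 gives 49/2.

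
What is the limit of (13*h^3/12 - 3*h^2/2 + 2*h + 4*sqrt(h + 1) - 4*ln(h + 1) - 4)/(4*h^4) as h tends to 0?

Substitution gives 0/0; apply L'Hôpital's rule 4 times.
After differentiating numerator and denominator 4 times the quotient is (24/(h + 1)^4 - 15/(4*(h + 1)^(7/2)))/(96); at h = 0 this is 27/128.

27/128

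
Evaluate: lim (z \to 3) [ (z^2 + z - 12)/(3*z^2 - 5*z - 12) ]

7/13

Since z = 3 makes numerator and denominator zero, (z - 3) divides both.
Cancelling it gives (z + 4)/(3*z + 4); now plug in z = 3 to get 7/13.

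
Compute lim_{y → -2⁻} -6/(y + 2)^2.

-∞

As y → -2⁻, (y + 2) → 0⁻, so (y + 2)^2 → 0⁺ and -6/(y + 2)^2 → -∞.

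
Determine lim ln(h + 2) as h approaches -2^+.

As h → -2⁺, h + 2 → 0⁺ and ln(h + 2) → −∞.
Multiplying by 1 gives -∞.

-∞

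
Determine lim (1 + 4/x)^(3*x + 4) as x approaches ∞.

e^(12)

Let L be the limit and take ln: ln L = lim (3x + 4)·ln(1 + 4/x) = lim (3x + 4)·(4/x + O(1/x²)) = 12.
Hence L = e^(12).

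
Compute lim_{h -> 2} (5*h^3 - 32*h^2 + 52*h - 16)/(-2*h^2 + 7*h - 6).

At h = 2 both the top and bottom vanish — a removable singularity. Factoring out (h - 2) from each leaves (5*h^2 - 22*h + 8)/(3 - 2*h), which at h = 2 equals 16.

16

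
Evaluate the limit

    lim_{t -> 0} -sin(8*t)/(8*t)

-1

Substitution gives 0/0.
Write it as (8/(-8))·sin(8t)/(8t); since sin(u)/u → 1, the limit is -1.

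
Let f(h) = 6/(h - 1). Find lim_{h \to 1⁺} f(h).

∞

As h → 1⁺, (h - 1) → 0⁺, so (h - 1)^1 → 0⁺ and 6/(h - 1)^1 → ∞.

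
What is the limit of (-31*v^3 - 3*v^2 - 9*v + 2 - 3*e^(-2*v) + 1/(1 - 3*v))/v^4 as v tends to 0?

79

Substitution gives 0/0 (the numerator vanishes to order 4).
Expand each term to order v^4: the coefficient of v^4 in -3·e^(-2v) is -2 and in 1/(1 - 3v) is 81.
Lower-order terms cancel with the polynomial part, so the numerator is (79)·v^4 + o(v^4), and the limit is (79)/(1) = 79.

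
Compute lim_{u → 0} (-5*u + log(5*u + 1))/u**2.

Direct substitution gives 0/0.
Apply L'Hôpital: lim (-5 + 5/(5*u + 1))/(2*u), still 0/0.
After 2 applications of L'Hôpital's rule the quotient is (-25/(5*u + 1)^2)/(2); substituting u = 0 gives -25/2.

-25/2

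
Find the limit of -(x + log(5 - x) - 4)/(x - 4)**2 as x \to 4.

Direct substitution gives 0/0.
Apply L'Hôpital: lim (1 - 1/(5 - x))/(8 - 2*x), still 0/0.
After 2 applications of L'Hôpital's rule the quotient is (-1/(5 - x)^2)/(-2); substituting x = 4 gives 1/2.

1/2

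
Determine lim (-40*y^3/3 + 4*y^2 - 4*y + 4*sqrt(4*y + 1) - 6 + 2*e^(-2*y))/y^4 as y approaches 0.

Substitution gives 0/0; apply L'Hôpital's rule 4 times.
After differentiating numerator and denominator 4 times the quotient is (32*e^(-2*y) - 960/(4*y + 1)^(7/2))/(24); at y = 0 this is -116/3.

-116/3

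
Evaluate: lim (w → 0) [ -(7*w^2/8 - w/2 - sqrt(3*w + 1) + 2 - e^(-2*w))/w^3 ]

17/48

Substitution gives 0/0 (the numerator vanishes to order 3).
Expand each term to order w^3: the coefficient of w^3 in −e^(-2w) is 4/3 and in −√(1 + 3w) is -27/16.
Lower-order terms cancel with the polynomial part, so the numerator is (-17/48)·w^3 + o(w^3), and the limit is (-17/48)/(-1) = 17/48.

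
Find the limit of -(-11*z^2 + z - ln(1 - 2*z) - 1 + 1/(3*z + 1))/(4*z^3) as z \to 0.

73/12

Substitution gives 0/0; apply L'Hôpital's rule 3 times.
After differentiating numerator and denominator 3 times the quotient is (-162/(3*z + 1)^4 - 16/(2*z - 1)^3)/(-24); at z = 0 this is 73/12.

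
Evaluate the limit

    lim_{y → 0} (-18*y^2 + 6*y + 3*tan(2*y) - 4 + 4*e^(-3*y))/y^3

Substitution gives 0/0 (the numerator vanishes to order 3).
Expand each term to order y^3: the coefficient of y^3 in 3·tan(2y) is 8 and in 4·e^(-3y) is -18.
Lower-order terms cancel with the polynomial part, so the numerator is (-10)·y^3 + o(y^3), and the limit is (-10)/(1) = -10.

-10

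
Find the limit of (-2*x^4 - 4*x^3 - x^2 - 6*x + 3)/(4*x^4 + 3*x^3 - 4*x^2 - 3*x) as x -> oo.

-1/2

Numerator and denominator both have degree 4.
Dividing every term by x^4, all lower-order terms vanish and the limit is the ratio of leading coefficients, -2/(4) = -1/2.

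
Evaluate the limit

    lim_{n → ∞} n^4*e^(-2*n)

0

Write as n^4/e^{2n}, an ∞/∞ form.
Exponential growth dominates any polynomial, so repeated L'Hôpital (or the standard result) gives 0.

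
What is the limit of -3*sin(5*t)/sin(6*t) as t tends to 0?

-5/2

Substitution gives 0/0.
Divide numerator and denominator by t: sin(5t)/t → 5 and sin(6t)/t → 6, so the limit is -3·5/6 = -5/2.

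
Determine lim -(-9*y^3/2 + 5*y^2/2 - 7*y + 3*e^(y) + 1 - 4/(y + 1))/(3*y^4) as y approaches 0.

Substitution gives 0/0; apply L'Hôpital's rule 4 times.
After differentiating numerator and denominator 4 times the quotient is (3*e^(y) - 96/(y + 1)^5)/(-72); at y = 0 this is 31/24.

31/24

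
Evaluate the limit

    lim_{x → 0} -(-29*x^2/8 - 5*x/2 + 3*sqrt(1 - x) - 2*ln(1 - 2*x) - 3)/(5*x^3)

Substitution gives 0/0 (the numerator vanishes to order 3).
Expand each term to order x^3: the coefficient of x^3 in -2·ln(1 - 2x) is 16/3 and in 3·√(1 - x) is -3/16.
Lower-order terms cancel with the polynomial part, so the numerator is (247/48)·x^3 + o(x^3), and the limit is (247/48)/(-5) = -247/240.

-247/240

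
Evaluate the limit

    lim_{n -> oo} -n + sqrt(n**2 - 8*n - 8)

-4

This has the form ∞ − ∞. Multiply and divide by the conjugate √(n^2 - 8*n - 8) + n.
That gives (-8n - 8) / (√(n^2 - 8*n - 8) + n).
Divide numerator and denominator by n: the limit is -8/(2·1) = -4.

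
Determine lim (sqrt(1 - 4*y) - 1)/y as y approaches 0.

-2

A 0/0 form; rationalise with √(1 - 4y) + √1. This collapses the numerator to -4y, leaving -4/(√(1 - 4y) + √1) → -4/(2√1) = -2.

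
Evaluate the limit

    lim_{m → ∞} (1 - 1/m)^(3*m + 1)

e^(-3)

Let L be the limit and take ln: ln L = lim (3m + 1)·ln(1 - 1/m) = lim (3m + 1)·(-1/m + O(1/m²)) = -3.
Hence L = e^(-3).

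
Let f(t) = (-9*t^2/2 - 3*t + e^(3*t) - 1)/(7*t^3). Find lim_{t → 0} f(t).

Direct substitution gives 0/0.
Apply L'Hôpital: lim (-9*t + 3*e^(3*t) - 3)/(21*t^2), still 0/0.
Apply L'Hôpital: lim (9*e^(3*t) - 9)/(42*t), still 0/0.
After 3 applications of L'Hôpital's rule the quotient is (27*e^(3*t))/(42); substituting t = 0 gives 9/14.

9/14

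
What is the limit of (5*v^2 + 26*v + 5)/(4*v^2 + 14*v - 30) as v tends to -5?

12/13

At v = -5 both the top and bottom vanish — a removable singularity. Factoring out (v + 5) from each leaves (5*v + 1)/(4*v - 6), which at v = -5 equals 12/13.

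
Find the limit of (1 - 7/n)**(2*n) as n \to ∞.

e^(-14)

Let L be the limit and take ln: ln L = lim (2n)·ln(1 - 7/n) = lim (2n)·(-7/n + O(1/n²)) = -14.
Hence L = e^(-14).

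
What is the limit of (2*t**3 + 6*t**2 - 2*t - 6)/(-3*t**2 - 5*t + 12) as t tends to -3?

16/13

At t = -3 both the top and bottom vanish — a removable singularity. Factoring out (t + 3) from each leaves (2*t^2 - 2)/(4 - 3*t), which at t = -3 equals 16/13.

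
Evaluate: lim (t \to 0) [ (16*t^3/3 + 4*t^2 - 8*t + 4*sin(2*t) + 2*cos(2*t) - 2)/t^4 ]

Substitution gives 0/0; apply L'Hôpital's rule 4 times.
After differentiating numerator and denominator 4 times the quotient is (64*sin(2*t) + 32*cos(2*t))/(24); at t = 0 this is 4/3.

4/3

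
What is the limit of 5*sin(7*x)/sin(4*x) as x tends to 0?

Substitution gives 0/0.
Divide numerator and denominator by x: sin(7x)/x → 7 and sin(4x)/x → 4, so the limit is 5·7/4 = 35/4.

35/4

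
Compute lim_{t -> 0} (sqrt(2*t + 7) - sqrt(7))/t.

√(7)/7

A 0/0 form; rationalise with √(7 + 2t) + √7. This collapses the numerator to 2t, leaving 2/(√(7 + 2t) + √7) → 2/(2√7) = √(7)/7.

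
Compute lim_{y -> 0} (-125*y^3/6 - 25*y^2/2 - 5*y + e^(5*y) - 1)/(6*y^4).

625/144

Direct substitution gives 0/0.
Apply L'Hôpital: lim (-125*y^2/2 - 25*y + 5*e^(5*y) - 5)/(24*y^3), still 0/0.
Apply L'Hôpital: lim (-125*y + 25*e^(5*y) - 25)/(72*y^2), still 0/0.
Apply L'Hôpital: lim (125*e^(5*y) - 125)/(144*y), still 0/0.
After 4 applications of L'Hôpital's rule the quotient is (625*e^(5*y))/(144); substituting y = 0 gives 625/144.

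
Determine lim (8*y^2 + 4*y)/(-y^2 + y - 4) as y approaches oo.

-8

Numerator and denominator both have degree 2.
Dividing every term by y^2, all lower-order terms vanish and the limit is the ratio of leading coefficients, 8/(-1) = -8.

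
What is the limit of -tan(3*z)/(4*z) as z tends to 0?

Substitution gives 0/0.
Since tan(u)/u → 1 as u → 0, tan(3z)/(3z) → 1 and the limit is 3/(-4) = -3/4.

-3/4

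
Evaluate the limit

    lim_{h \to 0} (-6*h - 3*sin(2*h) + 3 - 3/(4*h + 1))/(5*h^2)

-48/5

Substitution gives 0/0 (the numerator vanishes to order 2).
Expand each term to order h^2: the coefficient of h^2 in -3·sin(2h) is 0 and in -3·1/(1 + 4h) is -48.
Lower-order terms cancel with the polynomial part, so the numerator is (-48)·h^2 + o(h^2), and the limit is (-48)/(5) = -48/5.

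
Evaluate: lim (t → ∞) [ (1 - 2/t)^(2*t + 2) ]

e^(-4)

Write it as [(1 - 2/t)^t]^(2) · (1 - 2/t)^(2). The bracketed term tends to e^(-2) and the second factor to 1, so the limit is e^(-4).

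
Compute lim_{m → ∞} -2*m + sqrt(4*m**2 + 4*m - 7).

1

This has the form ∞ − ∞. Multiply and divide by the conjugate √(4*m^2 + 4*m - 7) + 2m.
That gives (4m - 7) / (√(4*m^2 + 4*m - 7) + 2m).
Divide numerator and denominator by m: the limit is 4/(2·2) = 1.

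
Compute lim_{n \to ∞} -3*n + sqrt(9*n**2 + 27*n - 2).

This has the form ∞ − ∞. Multiply and divide by the conjugate √(9*n^2 + 27*n - 2) + 3n.
That gives (27n - 2) / (√(9*n^2 + 27*n - 2) + 3n).
Divide numerator and denominator by n: the limit is 27/(2·3) = 9/2.

9/2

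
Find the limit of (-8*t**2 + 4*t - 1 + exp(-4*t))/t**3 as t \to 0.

-32/3

Direct substitution gives 0/0.
Apply L'Hôpital: lim (-16*t + 4 - 4*e^(-4*t))/(3*t^2), still 0/0.
Apply L'Hôpital: lim (-16 + 16*e^(-4*t))/(6*t), still 0/0.
After 3 applications of L'Hôpital's rule the quotient is (-64*e^(-4*t))/(6); substituting t = 0 gives -32/3.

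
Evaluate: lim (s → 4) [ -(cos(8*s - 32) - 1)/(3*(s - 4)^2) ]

32/3

Direct substitution gives 0/0.
Apply L'Hôpital: lim (-8*sin(8*s - 32))/(24 - 6*s), still 0/0.
After 2 applications of L'Hôpital's rule the quotient is (-64*cos(8*s - 32))/(-6); substituting s = 4 gives 32/3.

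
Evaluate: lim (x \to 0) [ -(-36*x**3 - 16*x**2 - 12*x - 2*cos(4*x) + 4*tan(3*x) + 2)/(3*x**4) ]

64/9

Substitution gives 0/0 (the numerator vanishes to order 4).
Expand each term to order x^4: the coefficient of x^4 in -2·cos(4x) is -64/3 and in 4·tan(3x) is 0.
Lower-order terms cancel with the polynomial part, so the numerator is (-64/3)·x^4 + o(x^4), and the limit is (-64/3)/(-3) = 64/9.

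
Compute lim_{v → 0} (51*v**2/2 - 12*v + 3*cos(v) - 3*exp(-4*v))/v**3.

Substitution gives 0/0 (the numerator vanishes to order 3).
Expand each term to order v^3: the coefficient of v^3 in -3·e^(-4v) is 32 and in 3·cos(v) is 0.
Lower-order terms cancel with the polynomial part, so the numerator is (32)·v^3 + o(v^3), and the limit is (32)/(1) = 32.

32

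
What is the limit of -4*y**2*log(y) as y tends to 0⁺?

0

This is a 0·(−∞) form. Rewrite as -4·ln(y) / y^(−2) and apply L'Hôpital:
the derivative quotient is -4·(1/y) / (−2·y^(−3)) = (4/2)·y^2 → 0.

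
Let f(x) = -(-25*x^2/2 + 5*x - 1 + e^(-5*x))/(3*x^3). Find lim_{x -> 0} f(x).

125/18

Direct substitution gives 0/0.
Apply L'Hôpital: lim (-25*x + 5 - 5*e^(-5*x))/(-9*x^2), still 0/0.
Apply L'Hôpital: lim (-25 + 25*e^(-5*x))/(-18*x), still 0/0.
After 3 applications of L'Hôpital's rule the quotient is (-125*e^(-5*x))/(-18); substituting x = 0 gives 125/18.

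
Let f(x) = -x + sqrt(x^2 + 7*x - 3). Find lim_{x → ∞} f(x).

7/2

An ∞ − ∞ form. Rationalising with the conjugate, the difference becomes (7x - 3) / (√(x^2 + 7*x - 3) + x).
For large x the denominator behaves like 2·x, so the quotient tends to 7/2 = 7/2.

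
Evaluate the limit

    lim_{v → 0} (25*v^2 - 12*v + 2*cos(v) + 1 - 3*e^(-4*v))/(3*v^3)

32/3

Substitution gives 0/0; apply L'Hôpital's rule 3 times.
After differentiating numerator and denominator 3 times the quotient is (2*sin(v) + 192*e^(-4*v))/(18); at v = 0 this is 32/3.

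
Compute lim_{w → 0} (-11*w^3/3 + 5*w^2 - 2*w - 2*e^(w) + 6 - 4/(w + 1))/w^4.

-49/12

Substitution gives 0/0 (the numerator vanishes to order 4).
Expand each term to order w^4: the coefficient of w^4 in -2·e^(w) is -1/12 and in -4·1/(1 + w) is -4.
Lower-order terms cancel with the polynomial part, so the numerator is (-49/12)·w^4 + o(w^4), and the limit is (-49/12)/(1) = -49/12.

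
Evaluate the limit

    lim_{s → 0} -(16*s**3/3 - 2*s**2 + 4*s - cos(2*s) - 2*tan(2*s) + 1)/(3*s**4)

2/9

Substitution gives 0/0; apply L'Hôpital's rule 4 times.
After differentiating numerator and denominator 4 times the quotient is (-16*cos(2*s) - 768*tan(2*s)^5 - 1280*tan(2*s)^3 - 512*tan(2*s))/(-72); at s = 0 this is 2/9.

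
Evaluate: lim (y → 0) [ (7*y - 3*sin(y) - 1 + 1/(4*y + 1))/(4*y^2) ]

Substitution gives 0/0; apply L'Hôpital's rule 2 times.
After differentiating numerator and denominator 2 times the quotient is (3*sin(y) + 32/(4*y + 1)^3)/(8); at y = 0 this is 4.

4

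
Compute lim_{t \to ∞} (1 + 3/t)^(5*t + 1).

Write it as [(1 + 3/t)^t]^(5) · (1 + 3/t)^(1). The bracketed term tends to e^(3) and the second factor to 1, so the limit is e^(15).

e^(15)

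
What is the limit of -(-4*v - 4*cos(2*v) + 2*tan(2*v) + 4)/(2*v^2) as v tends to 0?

Substitution gives 0/0; apply L'Hôpital's rule 2 times.
After differentiating numerator and denominator 2 times the quotient is (16*cos(2*v) + 16*tan(2*v)^3 + 16*tan(2*v))/(-4); at v = 0 this is -4.

-4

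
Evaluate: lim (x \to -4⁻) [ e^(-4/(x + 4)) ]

As x → -4⁻, -4/(x + 4) → +∞, so e^(-4/(x + 4)) → ∞.

∞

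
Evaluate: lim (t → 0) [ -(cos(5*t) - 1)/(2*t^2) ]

25/4

Direct substitution gives 0/0.
Apply L'Hôpital: lim (-5*sin(5*t))/(-4*t), still 0/0.
After 2 applications of L'Hôpital's rule the quotient is (-25*cos(5*t))/(-4); substituting t = 0 gives 25/4.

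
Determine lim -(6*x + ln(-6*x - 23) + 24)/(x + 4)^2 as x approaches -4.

18

Direct substitution gives 0/0.
Apply L'Hôpital: lim (6 - 6/(-6*x - 23))/(-2*x - 8), still 0/0.
After 2 applications of L'Hôpital's rule the quotient is (-36/(-6*x - 23)^2)/(-2); substituting x = -4 gives 18.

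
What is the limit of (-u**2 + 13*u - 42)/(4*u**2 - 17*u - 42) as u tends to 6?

1/31

At u = 6 both the top and bottom vanish — a removable singularity. Factoring out (u - 6) from each leaves (7 - u)/(4*u + 7), which at u = 6 equals 1/31.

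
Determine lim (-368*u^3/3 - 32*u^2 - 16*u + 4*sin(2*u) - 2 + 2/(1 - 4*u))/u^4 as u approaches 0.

Substitution gives 0/0; apply L'Hôpital's rule 4 times.
After differentiating numerator and denominator 4 times the quotient is (64*sin(2*u) - 12288/(4*u - 1)^5)/(24); at u = 0 this is 512.

512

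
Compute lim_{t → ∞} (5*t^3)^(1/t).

1

Base → ∞ and exponent → 0: an ∞^0 form.
Take logs: (1/t)·ln(5·t^3) = (ln 5 + 3·ln t)/t → 0.
So the limit is e^0 = 1.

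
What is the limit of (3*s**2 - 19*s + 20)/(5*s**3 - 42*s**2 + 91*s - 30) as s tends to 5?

At s = 5 both the top and bottom vanish — a removable singularity. Factoring out (s - 5) from each leaves (3*s - 4)/(5*s^2 - 17*s + 6), which at s = 5 equals 11/46.

11/46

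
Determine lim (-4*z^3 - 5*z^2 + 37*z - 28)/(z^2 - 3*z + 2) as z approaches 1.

-15

Since z = 1 makes numerator and denominator zero, (z - 1) divides both.
Cancelling it gives (-4*z^2 - 9*z + 28)/(z - 2); now plug in z = 1 to get -15.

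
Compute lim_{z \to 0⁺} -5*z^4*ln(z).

0

This is a 0·(−∞) form. Rewrite as -5·ln(z) / z^(−4) and apply L'Hôpital:
the derivative quotient is -5·(1/z) / (−4·z^(−5)) = (5/4)·z^4 → 0.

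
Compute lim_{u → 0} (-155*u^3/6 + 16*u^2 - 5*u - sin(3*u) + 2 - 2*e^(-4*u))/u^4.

-64/3

Substitution gives 0/0 (the numerator vanishes to order 4).
Expand each term to order u^4: the coefficient of u^4 in -2·e^(-4u) is -64/3 and in −sin(3u) is 0.
Lower-order terms cancel with the polynomial part, so the numerator is (-64/3)·u^4 + o(u^4), and the limit is (-64/3)/(1) = -64/3.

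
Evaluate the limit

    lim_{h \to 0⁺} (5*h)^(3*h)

1

Base → 0⁺ and exponent → 0⁺: a 0^0 form.
Take logs: 3h·ln(5h). This is 0·(−∞); rewriting as ln(5h)/(1/(3h)) and applying L'Hôpital gives 0.
Hence the limit is e^0 = 1.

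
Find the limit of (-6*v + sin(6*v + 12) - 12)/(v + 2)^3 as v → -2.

-36

Direct substitution gives 0/0.
Apply L'Hôpital: lim (6*cos(6*v + 12) - 6)/(3*(v + 2)^2), still 0/0.
Apply L'Hôpital: lim (-36*sin(6*v + 12))/(6*v + 12), still 0/0.
After 3 applications of L'Hôpital's rule the quotient is (-216*cos(6*v + 12))/(6); substituting v = -2 gives -36.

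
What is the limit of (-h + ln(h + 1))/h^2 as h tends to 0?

-1/2

Direct substitution gives 0/0.
Apply L'Hôpital: lim (-1 + 1/(h + 1))/(2*h), still 0/0.
After 2 applications of L'Hôpital's rule the quotient is (-1/(h + 1)^2)/(2); substituting h = 0 gives -1/2.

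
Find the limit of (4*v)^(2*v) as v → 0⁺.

Base → 0⁺ and exponent → 0⁺: a 0^0 form.
Take logs: 2v·ln(4v). This is 0·(−∞); rewriting as ln(4v)/(1/(2v)) and applying L'Hôpital gives 0.
Hence the limit is e^0 = 1.

1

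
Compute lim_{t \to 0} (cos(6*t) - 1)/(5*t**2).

Direct substitution gives 0/0.
Apply L'Hôpital: lim (-6*sin(6*t))/(10*t), still 0/0.
After 2 applications of L'Hôpital's rule the quotient is (-36*cos(6*t))/(10); substituting t = 0 gives -18/5.

-18/5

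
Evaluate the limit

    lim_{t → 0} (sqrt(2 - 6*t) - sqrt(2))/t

Substitution gives 0/0. Multiply numerator and denominator by the conjugate √(2 - 6t) + √2.
The numerator becomes (2 - 6t) − 2 = -6t, so the expression simplifies to -6/(√(2 - 6t) + √2).
Letting t → 0 gives -6/(2√2) = -3*√(2)/2.

-3*√(2)/2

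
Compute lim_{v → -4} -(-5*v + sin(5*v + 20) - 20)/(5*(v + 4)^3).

Direct substitution gives 0/0.
Apply L'Hôpital: lim (5*cos(5*v + 20) - 5)/(-15*(v + 4)^2), still 0/0.
Apply L'Hôpital: lim (-25*sin(5*v + 20))/(-30*v - 120), still 0/0.
After 3 applications of L'Hôpital's rule the quotient is (-125*cos(5*v + 20))/(-30); substituting v = -4 gives 25/6.

25/6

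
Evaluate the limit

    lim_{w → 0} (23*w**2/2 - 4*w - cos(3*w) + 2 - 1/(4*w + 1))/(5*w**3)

Substitution gives 0/0; apply L'Hôpital's rule 3 times.
After differentiating numerator and denominator 3 times the quotient is (-27*sin(3*w) + 384/(4*w + 1)^4)/(30); at w = 0 this is 64/5.

64/5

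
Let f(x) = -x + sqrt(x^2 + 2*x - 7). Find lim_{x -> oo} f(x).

This has the form ∞ − ∞. Multiply and divide by the conjugate √(x^2 + 2*x - 7) + x.
That gives (2x - 7) / (√(x^2 + 2*x - 7) + x).
Divide numerator and denominator by x: the limit is 2/(2·1) = 1.

1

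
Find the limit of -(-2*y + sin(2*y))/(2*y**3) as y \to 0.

2/3

Direct substitution gives 0/0.
Apply L'Hôpital: lim (2*cos(2*y) - 2)/(-6*y^2), still 0/0.
Apply L'Hôpital: lim (-4*sin(2*y))/(-12*y), still 0/0.
After 3 applications of L'Hôpital's rule the quotient is (-8*cos(2*y))/(-12); substituting y = 0 gives 2/3.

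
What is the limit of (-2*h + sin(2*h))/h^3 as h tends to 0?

Direct substitution gives 0/0.
Apply L'Hôpital: lim (2*cos(2*h) - 2)/(3*h^2), still 0/0.
Apply L'Hôpital: lim (-4*sin(2*h))/(6*h), still 0/0.
After 3 applications of L'Hôpital's rule the quotient is (-8*cos(2*h))/(6); substituting h = 0 gives -4/3.

-4/3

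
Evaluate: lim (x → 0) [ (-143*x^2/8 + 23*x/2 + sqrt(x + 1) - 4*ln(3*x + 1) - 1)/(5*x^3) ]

Substitution gives 0/0 (the numerator vanishes to order 3).
Expand each term to order x^3: the coefficient of x^3 in √(1 + x) is 1/16 and in -4·ln(1 + 3x) is -36.
Lower-order terms cancel with the polynomial part, so the numerator is (-575/16)·x^3 + o(x^3), and the limit is (-575/16)/(5) = -115/16.

-115/16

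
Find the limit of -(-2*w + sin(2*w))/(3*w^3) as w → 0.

4/9

Direct substitution gives 0/0.
Apply L'Hôpital: lim (2*cos(2*w) - 2)/(-9*w^2), still 0/0.
Apply L'Hôpital: lim (-4*sin(2*w))/(-18*w), still 0/0.
After 3 applications of L'Hôpital's rule the quotient is (-8*cos(2*w))/(-18); substituting w = 0 gives 4/9.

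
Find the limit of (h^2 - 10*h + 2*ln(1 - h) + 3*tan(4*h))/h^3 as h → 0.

190/3

Substitution gives 0/0 (the numerator vanishes to order 3).
Expand each term to order h^3: the coefficient of h^3 in 2·ln(1 - h) is -2/3 and in 3·tan(4h) is 64.
Lower-order terms cancel with the polynomial part, so the numerator is (190/3)·h^3 + o(h^3), and the limit is (190/3)/(1) = 190/3.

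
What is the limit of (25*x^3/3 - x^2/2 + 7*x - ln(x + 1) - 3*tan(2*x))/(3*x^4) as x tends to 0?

Substitution gives 0/0 (the numerator vanishes to order 4).
Expand each term to order x^4: the coefficient of x^4 in −ln(1 + x) is 1/4 and in -3·tan(2x) is 0.
Lower-order terms cancel with the polynomial part, so the numerator is (1/4)·x^4 + o(x^4), and the limit is (1/4)/(3) = 1/12.

1/12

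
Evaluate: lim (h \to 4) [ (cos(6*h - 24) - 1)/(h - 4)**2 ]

-18

Direct substitution gives 0/0.
Apply L'Hôpital: lim (-6*sin(6*h - 24))/(2*h - 8), still 0/0.
After 2 applications of L'Hôpital's rule the quotient is (-36*cos(6*h - 24))/(2); substituting h = 4 gives -18.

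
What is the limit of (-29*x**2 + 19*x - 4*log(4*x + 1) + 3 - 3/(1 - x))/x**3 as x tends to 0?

Substitution gives 0/0 (the numerator vanishes to order 3).
Expand each term to order x^3: the coefficient of x^3 in -3·1/(1 - x) is -3 and in -4·ln(1 + 4x) is -256/3.
Lower-order terms cancel with the polynomial part, so the numerator is (-265/3)·x^3 + o(x^3), and the limit is (-265/3)/(1) = -265/3.

-265/3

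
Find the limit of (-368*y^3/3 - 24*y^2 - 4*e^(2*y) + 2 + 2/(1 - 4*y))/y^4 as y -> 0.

Substitution gives 0/0; apply L'Hôpital's rule 4 times.
After differentiating numerator and denominator 4 times the quotient is (-64*e^(2*y) - 12288/(4*y - 1)^5)/(24); at y = 0 this is 1528/3.

1528/3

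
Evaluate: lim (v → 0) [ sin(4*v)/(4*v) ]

Substitution gives 0/0.
Write it as (4/4)·sin(4v)/(4v); since sin(u)/u → 1, the limit is 1.

1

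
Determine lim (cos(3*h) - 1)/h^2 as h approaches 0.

-9/2

Direct substitution gives 0/0.
Apply L'Hôpital: lim (-3*sin(3*h))/(2*h), still 0/0.
After 2 applications of L'Hôpital's rule the quotient is (-9*cos(3*h))/(2); substituting h = 0 gives -9/2.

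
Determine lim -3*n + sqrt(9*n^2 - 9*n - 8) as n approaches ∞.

This has the form ∞ − ∞. Multiply and divide by the conjugate √(9*n^2 - 9*n - 8) + 3n.
That gives (-9n - 8) / (√(9*n^2 - 9*n - 8) + 3n).
Divide numerator and denominator by n: the limit is -9/(2·3) = -3/2.

-3/2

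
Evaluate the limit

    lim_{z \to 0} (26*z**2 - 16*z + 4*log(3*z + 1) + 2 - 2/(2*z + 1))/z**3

52

Substitution gives 0/0 (the numerator vanishes to order 3).
Expand each term to order z^3: the coefficient of z^3 in 4·ln(1 + 3z) is 36 and in -2·1/(1 + 2z) is 16.
Lower-order terms cancel with the polynomial part, so the numerator is (52)·z^3 + o(z^3), and the limit is (52)/(1) = 52.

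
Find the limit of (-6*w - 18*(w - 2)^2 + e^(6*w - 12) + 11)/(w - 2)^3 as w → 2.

36

Direct substitution gives 0/0.
Apply L'Hôpital: lim (-36*w + 6*e^(6*w - 12) + 66)/(3*(w - 2)^2), still 0/0.
Apply L'Hôpital: lim (36*e^(6*w - 12) - 36)/(6*w - 12), still 0/0.
After 3 applications of L'Hôpital's rule the quotient is (216*e^(6*w - 12))/(6); substituting w = 2 gives 36.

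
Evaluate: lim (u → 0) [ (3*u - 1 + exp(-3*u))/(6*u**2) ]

Direct substitution gives 0/0.
Apply L'Hôpital: lim (3 - 3*e^(-3*u))/(12*u), still 0/0.
After 2 applications of L'Hôpital's rule the quotient is (9*e^(-3*u))/(12); substituting u = 0 gives 3/4.

3/4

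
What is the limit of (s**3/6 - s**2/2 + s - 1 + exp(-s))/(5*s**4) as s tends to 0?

Direct substitution gives 0/0.
Apply L'Hôpital: lim (s^2/2 - s + 1 - e^(-s))/(20*s^3), still 0/0.
Apply L'Hôpital: lim (s - 1 + e^(-s))/(60*s^2), still 0/0.
Apply L'Hôpital: lim (1 - e^(-s))/(120*s), still 0/0.
After 4 applications of L'Hôpital's rule the quotient is (e^(-s))/(120); substituting s = 0 gives 1/120.

1/120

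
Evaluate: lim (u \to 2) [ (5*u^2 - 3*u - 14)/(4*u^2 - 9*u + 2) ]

Direct substitution gives 0/0, so factor. Both numerator and denominator have (u - 2) as a factor.
After cancelling, the expression reduces to (5*u + 7)/(4*u - 1).
Substituting u = 2 gives 17/7.

17/7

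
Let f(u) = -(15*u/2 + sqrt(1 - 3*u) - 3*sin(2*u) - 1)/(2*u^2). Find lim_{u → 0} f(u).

Substitution gives 0/0; apply L'Hôpital's rule 2 times.
After differentiating numerator and denominator 2 times the quotient is (12*sin(2*u) - 9/(4*(1 - 3*u)^(3/2)))/(-4); at u = 0 this is 9/16.

9/16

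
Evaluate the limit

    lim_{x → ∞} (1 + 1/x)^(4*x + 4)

e^(4)

Write it as [(1 + 1/x)^x]^(4) · (1 + 1/x)^(4). The bracketed term tends to e^(1) and the second factor to 1, so the limit is e^(4).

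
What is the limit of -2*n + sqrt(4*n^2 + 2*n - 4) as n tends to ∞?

This has the form ∞ − ∞. Multiply and divide by the conjugate √(4*n^2 + 2*n - 4) + 2n.
That gives (2n - 4) / (√(4*n^2 + 2*n - 4) + 2n).
Divide numerator and denominator by n: the limit is 2/(2·2) = 1/2.

1/2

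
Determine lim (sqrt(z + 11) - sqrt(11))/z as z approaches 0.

√(11)/22

A 0/0 form; rationalise with √(11 + z) + √11. This collapses the numerator to z, leaving 1/(√(11 + z) + √11) → 1/(2√11) = √(11)/22.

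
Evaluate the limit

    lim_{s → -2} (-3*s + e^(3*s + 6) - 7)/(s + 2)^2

9/2

Direct substitution gives 0/0.
Apply L'Hôpital: lim (3*e^(3*s + 6) - 3)/(2*s + 4), still 0/0.
After 2 applications of L'Hôpital's rule the quotient is (9*e^(3*s + 6))/(2); substituting s = -2 gives 9/2.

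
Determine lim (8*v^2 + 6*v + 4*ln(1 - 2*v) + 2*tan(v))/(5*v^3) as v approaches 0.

Substitution gives 0/0 (the numerator vanishes to order 3).
Expand each term to order v^3: the coefficient of v^3 in 4·ln(1 - 2v) is -32/3 and in 2·tan(v) is 2/3.
Lower-order terms cancel with the polynomial part, so the numerator is (-10)·v^3 + o(v^3), and the limit is (-10)/(5) = -2.

-2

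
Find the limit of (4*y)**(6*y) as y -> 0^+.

1

Base → 0⁺ and exponent → 0⁺: a 0^0 form.
Take logs: 6y·ln(4y). This is 0·(−∞); rewriting as ln(4y)/(1/(6y)) and applying L'Hôpital gives 0.
Hence the limit is e^0 = 1.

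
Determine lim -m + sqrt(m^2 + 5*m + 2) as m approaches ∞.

This has the form ∞ − ∞. Multiply and divide by the conjugate √(m^2 + 5*m + 2) + m.
That gives (5m + 2) / (√(m^2 + 5*m + 2) + m).
Divide numerator and denominator by m: the limit is 5/(2·1) = 5/2.

5/2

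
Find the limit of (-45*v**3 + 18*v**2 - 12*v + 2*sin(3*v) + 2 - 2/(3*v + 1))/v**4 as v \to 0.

-162

Substitution gives 0/0 (the numerator vanishes to order 4).
Expand each term to order v^4: the coefficient of v^4 in -2·1/(1 + 3v) is -162 and in 2·sin(3v) is 0.
Lower-order terms cancel with the polynomial part, so the numerator is (-162)·v^4 + o(v^4), and the limit is (-162)/(1) = -162.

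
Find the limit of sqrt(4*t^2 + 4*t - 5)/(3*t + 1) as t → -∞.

For large |t|, √(4*t^2 + 4*t - 5) ≈ √4·|t| and the denominator ≈ 3t.
Since t → −∞, |t| = −t, giving −√4/(3) = -2/3.

-2/3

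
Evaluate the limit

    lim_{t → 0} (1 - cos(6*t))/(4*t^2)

Substitution gives 0/0.
Use (1 − cos u)/u² → 1/2 with u = 6t: the limit is 6²/(2·4) = 9/2.

9/2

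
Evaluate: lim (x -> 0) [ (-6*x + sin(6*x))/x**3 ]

Direct substitution gives 0/0.
Apply L'Hôpital: lim (6*cos(6*x) - 6)/(3*x^2), still 0/0.
Apply L'Hôpital: lim (-36*sin(6*x))/(6*x), still 0/0.
After 3 applications of L'Hôpital's rule the quotient is (-216*cos(6*x))/(6); substituting x = 0 gives -36.

-36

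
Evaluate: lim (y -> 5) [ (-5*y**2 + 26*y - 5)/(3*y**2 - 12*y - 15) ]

-4/3

Since y = 5 makes numerator and denominator zero, (y - 5) divides both.
Cancelling it gives (1 - 5*y)/(3*y + 3); now plug in y = 5 to get -4/3.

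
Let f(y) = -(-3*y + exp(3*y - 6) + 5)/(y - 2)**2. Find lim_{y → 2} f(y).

Direct substitution gives 0/0.
Apply L'Hôpital: lim (3*e^(3*y - 6) - 3)/(4 - 2*y), still 0/0.
After 2 applications of L'Hôpital's rule the quotient is (9*e^(3*y - 6))/(-2); substituting y = 2 gives -9/2.

-9/2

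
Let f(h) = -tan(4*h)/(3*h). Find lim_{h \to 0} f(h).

Substitution gives 0/0.
Since tan(u)/u → 1 as u → 0, tan(4h)/(4h) → 1 and the limit is 4/(-3) = -4/3.

-4/3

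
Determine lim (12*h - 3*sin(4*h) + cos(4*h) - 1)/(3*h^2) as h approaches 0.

Substitution gives 0/0; apply L'Hôpital's rule 2 times.
After differentiating numerator and denominator 2 times the quotient is (48*sin(4*h) - 16*cos(4*h))/(6); at h = 0 this is -8/3.

-8/3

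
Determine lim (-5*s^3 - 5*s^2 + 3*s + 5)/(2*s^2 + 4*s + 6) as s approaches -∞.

The numerator has higher degree (3 > 2); the quotient behaves like (-5/(2))·s^1 for large |s|.
As s → −∞ this diverges to ∞.

∞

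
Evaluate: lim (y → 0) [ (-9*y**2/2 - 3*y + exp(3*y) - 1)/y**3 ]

9/2

Direct substitution gives 0/0.
Apply L'Hôpital: lim (-9*y + 3*e^(3*y) - 3)/(3*y^2), still 0/0.
Apply L'Hôpital: lim (9*e^(3*y) - 9)/(6*y), still 0/0.
After 3 applications of L'Hôpital's rule the quotient is (27*e^(3*y))/(6); substituting y = 0 gives 9/2.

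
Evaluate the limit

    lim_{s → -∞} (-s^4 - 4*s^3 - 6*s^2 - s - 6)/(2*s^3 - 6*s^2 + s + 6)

∞

The numerator has higher degree (4 > 3); the quotient behaves like (-1/(2))·s^1 for large |s|.
As s → −∞ this diverges to ∞.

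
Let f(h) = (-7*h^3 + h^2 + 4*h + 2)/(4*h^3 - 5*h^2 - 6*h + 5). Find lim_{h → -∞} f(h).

-7/4

Numerator and denominator both have degree 3.
Dividing every term by h^3, all lower-order terms vanish and the limit is the ratio of leading coefficients, -7/(4) = -7/4.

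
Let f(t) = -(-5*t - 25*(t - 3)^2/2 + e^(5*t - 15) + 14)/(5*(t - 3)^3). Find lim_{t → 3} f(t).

-25/6

Direct substitution gives 0/0.
Apply L'Hôpital: lim (-25*t + 5*e^(5*t - 15) + 70)/(-15*(t - 3)^2), still 0/0.
Apply L'Hôpital: lim (25*e^(5*t - 15) - 25)/(90 - 30*t), still 0/0.
After 3 applications of L'Hôpital's rule the quotient is (125*e^(5*t - 15))/(-30); substituting t = 3 gives -25/6.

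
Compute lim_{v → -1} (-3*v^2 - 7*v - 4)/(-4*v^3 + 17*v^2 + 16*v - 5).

1/30

Since v = -1 makes numerator and denominator zero, (v + 1) divides both.
Cancelling it gives (-3*v - 4)/(-4*v^2 + 21*v - 5); now plug in v = -1 to get 1/30.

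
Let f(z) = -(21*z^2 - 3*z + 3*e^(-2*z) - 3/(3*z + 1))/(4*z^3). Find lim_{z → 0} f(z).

-77/4

Substitution gives 0/0; apply L'Hôpital's rule 3 times.
After differentiating numerator and denominator 3 times the quotient is (-24*e^(-2*z) + 486/(3*z + 1)^4)/(-24); at z = 0 this is -77/4.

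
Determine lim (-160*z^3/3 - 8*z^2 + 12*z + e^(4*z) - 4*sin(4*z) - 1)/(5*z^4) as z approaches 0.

Substitution gives 0/0; apply L'Hôpital's rule 4 times.
After differentiating numerator and denominator 4 times the quotient is (256*e^(4*z) - 1024*sin(4*z))/(120); at z = 0 this is 32/15.

32/15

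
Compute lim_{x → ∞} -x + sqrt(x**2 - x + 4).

-1/2

This has the form ∞ − ∞. Multiply and divide by the conjugate √(x^2 - x + 4) + x.
That gives (-x + 4) / (√(x^2 - x + 4) + x).
Divide numerator and denominator by x: the limit is -1/(2·1) = -1/2.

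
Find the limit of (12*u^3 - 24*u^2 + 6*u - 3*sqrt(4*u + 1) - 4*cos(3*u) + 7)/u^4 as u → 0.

33/2

Substitution gives 0/0 (the numerator vanishes to order 4).
Expand each term to order u^4: the coefficient of u^4 in -4·cos(3u) is -27/2 and in -3·√(1 + 4u) is 30.
Lower-order terms cancel with the polynomial part, so the numerator is (33/2)·u^4 + o(u^4), and the limit is (33/2)/(1) = 33/2.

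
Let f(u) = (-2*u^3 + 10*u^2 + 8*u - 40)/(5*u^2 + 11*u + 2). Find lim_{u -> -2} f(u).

56/9

Direct substitution gives 0/0, so factor. Both numerator and denominator have (u + 2) as a factor.
After cancelling, the expression reduces to (-2*u^2 + 14*u - 20)/(5*u + 1).
Substituting u = -2 gives 56/9.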